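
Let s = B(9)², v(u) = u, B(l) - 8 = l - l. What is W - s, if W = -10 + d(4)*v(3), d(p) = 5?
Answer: -59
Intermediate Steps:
B(l) = 8 (B(l) = 8 + (l - l) = 8 + 0 = 8)
s = 64 (s = 8² = 64)
W = 5 (W = -10 + 5*3 = -10 + 15 = 5)
W - s = 5 - 1*64 = 5 - 64 = -59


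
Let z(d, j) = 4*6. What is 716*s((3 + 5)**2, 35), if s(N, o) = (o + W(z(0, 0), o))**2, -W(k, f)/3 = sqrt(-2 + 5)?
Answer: 896432 - 150360*sqrt(3) ≈ 6.3600e+5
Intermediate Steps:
z(d, j) = 24
W(k, f) = -3*sqrt(3) (W(k, f) = -3*sqrt(-2 + 5) = -3*sqrt(3))
s(N, o) = (o - 3*sqrt(3))**2
716*s((3 + 5)**2, 35) = 716*(35 - 3*sqrt(3))**2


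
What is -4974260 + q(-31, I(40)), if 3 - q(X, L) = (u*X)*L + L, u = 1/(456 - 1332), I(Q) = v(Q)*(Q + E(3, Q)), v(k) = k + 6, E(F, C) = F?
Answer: -2179621589/438 ≈ -4.9763e+6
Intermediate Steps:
v(k) = 6 + k
I(Q) = (3 + Q)*(6 + Q) (I(Q) = (6 + Q)*(Q + 3) = (6 + Q)*(3 + Q) = (3 + Q)*(6 + Q))
u = -1/876 (u = 1/(-876) = -1/876 ≈ -0.0011416)
q(X, L) = 3 - L + L*X/876 (q(X, L) = 3 - ((-X/876)*L + L) = 3 - (-L*X/876 + L) = 3 - (L - L*X/876) = 3 + (-L + L*X/876) = 3 - L + L*X/876)
-4974260 + q(-31, I(40)) = -4974260 + (3 - (3 + 40)*(6 + 40) + (1/876)*((3 + 40)*(6 + 40))*(-31)) = -4974260 + (3 - 43*46 + (1/876)*(43*46)*(-31)) = -4974260 + (3 - 1*1978 + (1/876)*1978*(-31)) = -4974260 + (3 - 1978 - 30659/438) = -4974260 - 895709/438 = -2179621589/438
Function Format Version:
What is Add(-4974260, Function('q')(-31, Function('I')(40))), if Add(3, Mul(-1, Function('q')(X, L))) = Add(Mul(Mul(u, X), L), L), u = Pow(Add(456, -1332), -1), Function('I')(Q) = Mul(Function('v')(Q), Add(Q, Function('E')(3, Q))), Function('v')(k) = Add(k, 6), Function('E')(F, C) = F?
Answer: Rational(-2179621589, 438) ≈ -4.9763e+6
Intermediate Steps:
Function('v')(k) = Add(6, k)
Function('I')(Q) = Mul(Add(3, Q), Add(6, Q)) (Function('I')(Q) = Mul(Add(6, Q), Add(Q, 3)) = Mul(Add(6, Q), Add(3, Q)) = Mul(Add(3, Q), Add(6, Q)))
u = Rational(-1, 876) (u = Pow(-876, -1) = Rational(-1, 876) ≈ -0.0011416)
Function('q')(X, L) = Add(3, Mul(-1, L), Mul(Rational(1, 876), L, X)) (Function('q')(X, L) = Add(3, Mul(-1, Add(Mul(Mul(Rational(-1, 876), X), L), L))) = Add(3, Mul(-1, Add(Mul(Rational(-1, 876), L, X), L))) = Add(3, Mul(-1, Add(L, Mul(Rational(-1, 876), L, X)))) = Add(3, Add(Mul(-1, L), Mul(Rational(1, 876), L, X))) = Add(3, Mul(-1, L), Mul(Rational(1, 876), L, X)))
Add(-4974260, Function('q')(-31, Function('I')(40))) = Add(-4974260, Add(3, Mul(-1, Mul(Add(3, 40), Add(6, 40))), Mul(Rational(1, 876), Mul(Add(3, 40), Add(6, 40)), -31))) = Add(-4974260, Add(3, Mul(-1, Mul(43, 46)), Mul(Rational(1, 876), Mul(43, 46), -31))) = Add(-4974260, Add(3, Mul(-1, 1978), Mul(Rational(1, 876), 1978, -31))) = Add(-4974260, Add(3, -1978, Rational(-30659, 438))) = Add(-4974260, Rational(-895709, 438)) = Rational(-2179621589, 438)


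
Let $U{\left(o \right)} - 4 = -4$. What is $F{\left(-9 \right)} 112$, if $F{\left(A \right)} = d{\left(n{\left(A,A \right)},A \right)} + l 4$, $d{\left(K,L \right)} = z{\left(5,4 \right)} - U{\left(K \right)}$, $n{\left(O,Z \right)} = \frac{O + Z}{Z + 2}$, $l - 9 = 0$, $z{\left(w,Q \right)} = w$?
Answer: $4592$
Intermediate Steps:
$U{\left(o \right)} = 0$ ($U{\left(o \right)} = 4 - 4 = 0$)
$l = 9$ ($l = 9 + 0 = 9$)
$n{\left(O,Z \right)} = \frac{O + Z}{2 + Z}$
$d{\left(K,L \right)} = 5$ ($d{\left(K,L \right)} = 5 - 0 = 5 + 0 = 5$)
$F{\left(A \right)} = 41$ ($F{\left(A \right)} = 5 + 9 \cdot 4 = 5 + 36 = 41$)
$F{\left(-9 \right)} 112 = 41 \cdot 112 = 4592$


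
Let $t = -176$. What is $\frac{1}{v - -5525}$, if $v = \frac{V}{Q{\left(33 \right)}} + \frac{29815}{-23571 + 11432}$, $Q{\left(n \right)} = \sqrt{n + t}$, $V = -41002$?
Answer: $\frac{2237884616660}{17122824838800117} - \frac{232379341217 i \sqrt{143}}{34245649677600234} \approx 0.0001307 - 8.1145 \cdot 10^{-5} i$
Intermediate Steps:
$Q{\left(n \right)} = \sqrt{-176 + n}$ ($Q{\left(n \right)} = \sqrt{n - 176} = \sqrt{-176 + n}$)
$v = - \frac{29815}{12139} + \frac{3154 i \sqrt{143}}{11}$ ($v = - \frac{41002}{\sqrt{-176 + 33}} + \frac{29815}{-23571 + 11432} = - \frac{41002}{\sqrt{-143}} + \frac{29815}{-12139} = - \frac{41002}{i \sqrt{143}} + 29815 \left(- \frac{1}{12139}\right) = - 41002 \left(- \frac{i \sqrt{143}}{143}\right) - \frac{29815}{12139} = \frac{3154 i \sqrt{143}}{11} - \frac{29815}{12139} = - \frac{29815}{12139} + \frac{3154 i \sqrt{143}}{11} \approx -2.4561 + 3428.8 i$)
$\frac{1}{v - -5525} = \frac{1}{\left(- \frac{29815}{12139} + \frac{3154 i \sqrt{143}}{11}\right) - -5525} = \frac{1}{\left(- \frac{29815}{12139} + \frac{3154 i \sqrt{143}}{11}\right) + \left(-17979 + 23504\right)} = \frac{1}{\left(- \frac{29815}{12139} + \frac{3154 i \sqrt{143}}{11}\right) + 5525} = \frac{1}{\frac{67038160}{12139} + \frac{3154 i \sqrt{143}}{11}}$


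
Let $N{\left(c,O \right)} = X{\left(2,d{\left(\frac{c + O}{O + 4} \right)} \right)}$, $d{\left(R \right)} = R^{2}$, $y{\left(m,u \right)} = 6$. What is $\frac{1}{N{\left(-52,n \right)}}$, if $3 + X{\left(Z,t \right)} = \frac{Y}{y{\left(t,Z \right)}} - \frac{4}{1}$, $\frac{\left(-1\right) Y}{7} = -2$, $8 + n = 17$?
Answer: $- \frac{3}{14} \approx -0.21429$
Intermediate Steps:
$n = 9$ ($n = -8 + 17 = 9$)
$Y = 14$ ($Y = \left(-7\right) \left(-2\right) = 14$)
$X{\left(Z,t \right)} = - \frac{14}{3}$ ($X{\left(Z,t \right)} = -3 + \left(\frac{14}{6} - \frac{4}{1}\right) = -3 + \left(14 \cdot \frac{1}{6} - 4\right) = -3 + \left(\frac{7}{3} - 4\right) = -3 - \frac{5}{3} = - \frac{14}{3}$)
$N{\left(c,O \right)} = - \frac{14}{3}$
$\frac{1}{N{\left(-52,n \right)}} = \frac{1}{- \frac{14}{3}} = - \frac{3}{14}$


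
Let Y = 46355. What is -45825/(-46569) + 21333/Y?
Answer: 1039224784/719568665 ≈ 1.4442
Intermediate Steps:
-45825/(-46569) + 21333/Y = -45825/(-46569) + 21333/46355 = -45825*(-1/46569) + 21333*(1/46355) = 15275/15523 + 21333/46355 = 1039224784/719568665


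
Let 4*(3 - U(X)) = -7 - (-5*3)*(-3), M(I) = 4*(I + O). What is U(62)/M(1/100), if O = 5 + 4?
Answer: 400/901 ≈ 0.44395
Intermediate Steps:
O = 9
M(I) = 36 + 4*I (M(I) = 4*(I + 9) = 4*(9 + I) = 36 + 4*I)
U(X) = 16 (U(X) = 3 - (-7 - (-5*3)*(-3))/4 = 3 - (-7 - (-15)*(-3))/4 = 3 - (-7 - 1*45)/4 = 3 - (-7 - 45)/4 = 3 - 1/4*(-52) = 3 + 13 = 16)
U(62)/M(1/100) = 16/(36 + 4/100) = 16/(36 + 4*(1/100)) = 16/(36 + 1/25) = 16/(901/25) = 16*(25/901) = 400/901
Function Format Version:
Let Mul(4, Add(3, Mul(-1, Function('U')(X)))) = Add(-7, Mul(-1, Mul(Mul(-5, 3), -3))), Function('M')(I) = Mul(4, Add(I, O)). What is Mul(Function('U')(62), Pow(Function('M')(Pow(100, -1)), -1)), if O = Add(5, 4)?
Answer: Rational(400, 901) ≈ 0.44395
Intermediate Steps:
O = 9
Function('M')(I) = Add(36, Mul(4, I)) (Function('M')(I) = Mul(4, Add(I, 9)) = Mul(4, Add(9, I)) = Add(36, Mul(4, I)))
Function('U')(X) = 16 (Function('U')(X) = Add(3, Mul(Rational(-1, 4), Add(-7, Mul(-1, Mul(Mul(-5, 3), -3))))) = Add(3, Mul(Rational(-1, 4), Add(-7, Mul(-1, Mul(-15, -3))))) = Add(3, Mul(Rational(-1, 4), Add(-7, Mul(-1, 45)))) = Add(3, Mul(Rational(-1, 4), Add(-7, -45))) = Add(3, Mul(Rational(-1, 4), -52)) = Add(3, 13) = 16)
Mul(Function('U')(62), Pow(Function('M')(Pow(100, -1)), -1)) = Mul(16, Pow(Add(36, Mul(4, Pow(100, -1))), -1)) = Mul(16, Pow(Add(36, Mul(4, Rational(1, 100))), -1)) = Mul(16, Pow(Add(36, Rational(1, 25)), -1)) = Mul(16, Pow(Rational(901, 25), -1)) = Mul(16, Rational(25, 901)) = Rational(400, 901)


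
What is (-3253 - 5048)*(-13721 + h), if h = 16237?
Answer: -20885316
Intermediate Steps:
(-3253 - 5048)*(-13721 + h) = (-3253 - 5048)*(-13721 + 16237) = -8301*2516 = -20885316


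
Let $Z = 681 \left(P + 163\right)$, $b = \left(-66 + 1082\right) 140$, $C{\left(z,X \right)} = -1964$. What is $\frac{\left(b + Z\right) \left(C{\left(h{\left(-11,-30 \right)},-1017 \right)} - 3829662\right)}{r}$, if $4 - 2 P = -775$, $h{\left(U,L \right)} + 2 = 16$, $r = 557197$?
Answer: $- \frac{1986669343805}{557197} \approx -3.5655 \cdot 10^{6}$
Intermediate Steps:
$h{\left(U,L \right)} = 14$ ($h{\left(U,L \right)} = -2 + 16 = 14$)
$P = \frac{779}{2}$ ($P = 2 - - \frac{775}{2} = 2 + \frac{775}{2} = \frac{779}{2} \approx 389.5$)
$b = 142240$ ($b = 1016 \cdot 140 = 142240$)
$Z = \frac{752505}{2}$ ($Z = 681 \left(\frac{779}{2} + 163\right) = 681 \cdot \frac{1105}{2} = \frac{752505}{2} \approx 3.7625 \cdot 10^{5}$)
$\frac{\left(b + Z\right) \left(C{\left(h{\left(-11,-30 \right)},-1017 \right)} - 3829662\right)}{r} = \frac{\left(142240 + \frac{752505}{2}\right) \left(-1964 - 3829662\right)}{557197} = \frac{1036985}{2} \left(-3831626\right) \frac{1}{557197} = \left(-1986669343805\right) \frac{1}{557197} = - \frac{1986669343805}{557197}$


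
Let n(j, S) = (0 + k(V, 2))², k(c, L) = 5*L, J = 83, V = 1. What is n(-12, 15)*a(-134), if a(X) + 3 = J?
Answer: 8000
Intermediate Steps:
a(X) = 80 (a(X) = -3 + 83 = 80)
n(j, S) = 100 (n(j, S) = (0 + 5*2)² = (0 + 10)² = 10² = 100)
n(-12, 15)*a(-134) = 100*80 = 8000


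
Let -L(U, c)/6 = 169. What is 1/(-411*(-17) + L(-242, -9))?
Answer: 1/5973 ≈ 0.00016742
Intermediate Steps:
L(U, c) = -1014 (L(U, c) = -6*169 = -1014)
1/(-411*(-17) + L(-242, -9)) = 1/(-411*(-17) - 1014) = 1/(6987 - 1014) = 1/5973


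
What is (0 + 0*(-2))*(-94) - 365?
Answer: -365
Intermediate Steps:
(0 + 0*(-2))*(-94) - 365 = (0 + 0)*(-94) - 365 = 0*(-94) - 365 = 0 - 365 = -365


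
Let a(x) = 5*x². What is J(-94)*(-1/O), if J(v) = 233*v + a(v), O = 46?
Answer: -11139/23 ≈ -484.30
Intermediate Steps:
J(v) = 5*v² + 233*v (J(v) = 233*v + 5*v² = 5*v² + 233*v)
J(-94)*(-1/O) = (-94*(233 + 5*(-94)))*(-1/46) = (-94*(233 - 470))*(-1*1/46) = -94*(-237)*(-1/46) = 22278*(-1/46) = -11139/23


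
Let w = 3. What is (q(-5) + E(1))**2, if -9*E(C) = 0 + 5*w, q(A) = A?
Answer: 400/9 ≈ 44.444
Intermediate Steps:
E(C) = -5/3 (E(C) = -(0 + 5*3)/9 = -(0 + 15)/9 = -1/9*15 = -5/3)
(q(-5) + E(1))**2 = (-5 - 5/3)**2 = (-20/3)**2 = 400/9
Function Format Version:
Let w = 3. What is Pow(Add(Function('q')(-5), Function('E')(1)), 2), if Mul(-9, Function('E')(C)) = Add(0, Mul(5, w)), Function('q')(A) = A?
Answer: Rational(400, 9) ≈ 44.444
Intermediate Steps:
Function('E')(C) = Rational(-5, 3) (Function('E')(C) = Mul(Rational(-1, 9), Add(0, Mul(5, 3))) = Mul(Rational(-1, 9), Add(0, 15)) = Mul(Rational(-1, 9), 15) = Rational(-5, 3))
Pow(Add(Function('q')(-5), Function('E')(1)), 2) = Pow(Add(-5, Rational(-5, 3)), 2) = Pow(Rational(-20, 3), 2) = Rational(400, 9)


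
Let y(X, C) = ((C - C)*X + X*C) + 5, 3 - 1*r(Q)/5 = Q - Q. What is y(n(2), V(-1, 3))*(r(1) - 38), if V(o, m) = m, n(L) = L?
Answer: -253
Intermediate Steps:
r(Q) = 15 (r(Q) = 15 - 5*(Q - Q) = 15 - 5*0 = 15 + 0 = 15)
y(X, C) = 5 + C*X (y(X, C) = ((C - C)*X + C*X) + 5 = (0*X + C*X) + 5 = (0 + C*X) + 5 = C*X + 5 = 5 + C*X)
y(n(2), V(-1, 3))*(r(1) - 38) = (5 + 3*2)*(15 - 38) = (5 + 6)*(-23) = 11*(-23) = -253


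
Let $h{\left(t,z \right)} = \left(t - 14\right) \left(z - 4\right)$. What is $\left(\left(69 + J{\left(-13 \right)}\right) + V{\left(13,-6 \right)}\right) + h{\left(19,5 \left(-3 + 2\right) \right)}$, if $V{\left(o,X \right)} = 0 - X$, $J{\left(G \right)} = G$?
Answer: $17$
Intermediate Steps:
$h{\left(t,z \right)} = \left(-14 + t\right) \left(-4 + z\right)$
$V{\left(o,X \right)} = - X$
$\left(\left(69 + J{\left(-13 \right)}\right) + V{\left(13,-6 \right)}\right) + h{\left(19,5 \left(-3 + 2\right) \right)} = \left(\left(69 - 13\right) - -6\right) + \left(56 - 14 \cdot 5 \left(-3 + 2\right) - 76 + 19 \cdot 5 \left(-3 + 2\right)\right) = \left(56 + 6\right) + \left(56 - 14 \cdot 5 \left(-1\right) - 76 + 19 \cdot 5 \left(-1\right)\right) = 62 + \left(56 - -70 - 76 + 19 \left(-5\right)\right) = 62 + \left(56 + 70 - 76 - 95\right) = 62 - 45 = 17$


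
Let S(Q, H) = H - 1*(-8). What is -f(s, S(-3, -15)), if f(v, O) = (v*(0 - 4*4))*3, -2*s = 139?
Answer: -3336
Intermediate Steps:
S(Q, H) = 8 + H (S(Q, H) = H + 8 = 8 + H)
s = -139/2 (s = -½*139 = -139/2 ≈ -69.500)
f(v, O) = -48*v (f(v, O) = (v*(0 - 16))*3 = (v*(-16))*3 = -16*v*3 = -48*v)
-f(s, S(-3, -15)) = -(-48)*(-139)/2 = -1*3336 = -3336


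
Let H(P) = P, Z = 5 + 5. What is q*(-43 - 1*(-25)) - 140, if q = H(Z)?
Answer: -320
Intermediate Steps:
Z = 10
q = 10
q*(-43 - 1*(-25)) - 140 = 10*(-43 - 1*(-25)) - 140 = 10*(-43 + 25) - 140 = 10*(-18) - 140 = -180 - 140 = -320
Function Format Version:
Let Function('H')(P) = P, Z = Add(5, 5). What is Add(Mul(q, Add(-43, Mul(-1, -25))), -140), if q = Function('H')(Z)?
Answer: -320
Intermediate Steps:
Z = 10
q = 10
Add(Mul(q, Add(-43, Mul(-1, -25))), -140) = Add(Mul(10, Add(-43, Mul(-1, -25))), -140) = Add(Mul(10, Add(-43, 25)), -140) = Add(Mul(10, -18), -140) = Add(-180, -140) = -320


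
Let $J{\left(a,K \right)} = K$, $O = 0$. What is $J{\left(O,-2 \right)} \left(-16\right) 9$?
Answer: $288$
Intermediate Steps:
$J{\left(O,-2 \right)} \left(-16\right) 9 = \left(-2\right) \left(-16\right) 9 = 32 \cdot 9 = 288$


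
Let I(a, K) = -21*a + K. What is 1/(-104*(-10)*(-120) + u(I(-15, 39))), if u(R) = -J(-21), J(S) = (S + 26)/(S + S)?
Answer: -42/5241595 ≈ -8.0128e-6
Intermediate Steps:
J(S) = (26 + S)/(2*S) (J(S) = (26 + S)/((2*S)) = (26 + S)*(1/(2*S)) = (26 + S)/(2*S))
I(a, K) = K - 21*a
u(R) = 5/42 (u(R) = -(26 - 21)/(2*(-21)) = -(-1)*5/(2*21) = -1*(-5/42) = 5/42)
1/(-104*(-10)*(-120) + u(I(-15, 39))) = 1/(-104*(-10)*(-120) + 5/42) = 1/(1040*(-120) + 5/42) = 1/(-124800 + 5/42) = 1/(-5241595/42) = -42/5241595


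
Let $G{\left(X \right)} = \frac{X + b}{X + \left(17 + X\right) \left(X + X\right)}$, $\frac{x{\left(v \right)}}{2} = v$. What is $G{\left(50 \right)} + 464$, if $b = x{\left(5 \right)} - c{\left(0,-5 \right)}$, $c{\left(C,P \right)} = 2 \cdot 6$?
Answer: $\frac{522008}{1125} \approx 464.01$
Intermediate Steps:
$c{\left(C,P \right)} = 12$
$x{\left(v \right)} = 2 v$
$b = -2$ ($b = 2 \cdot 5 - 12 = 10 - 12 = -2$)
$G{\left(X \right)} = \frac{-2 + X}{X + 2 X \left(17 + X\right)}$ ($G{\left(X \right)} = \frac{X - 2}{X + \left(17 + X\right) \left(X + X\right)} = \frac{-2 + X}{X + \left(17 + X\right) 2 X} = \frac{-2 + X}{X + 2 X \left(17 + X\right)}$)
$G{\left(50 \right)} + 464 = \frac{-2 + 50}{50 \left(35 + 2 \cdot 50\right)} + 464 = \frac{1}{50} \frac{1}{35 + 100} \cdot 48 + 464 = \frac{1}{50} \cdot \frac{1}{135} \cdot 48 + 464 = \frac{8}{1125} + 464 = \frac{522008}{1125}$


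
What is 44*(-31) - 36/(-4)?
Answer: -1355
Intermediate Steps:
44*(-31) - 36/(-4) = -1364 - 36*(-¼) = -1364 + 9 = -1355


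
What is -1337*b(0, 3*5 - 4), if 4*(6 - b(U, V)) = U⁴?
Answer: -8022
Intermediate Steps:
b(U, V) = 6 - U⁴/4
-1337*b(0, 3*5 - 4) = -1337*(6 - ¼*0⁴) = -1337*(6 - ¼*0) = -1337*(6 + 0) = -1337*6 = -8022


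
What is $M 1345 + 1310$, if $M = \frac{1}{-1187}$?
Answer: $\frac{1553625}{1187} \approx 1308.9$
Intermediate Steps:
$M = - \frac{1}{1187} \approx -0.00084246$
$M 1345 + 1310 = \left(- \frac{1}{1187}\right) 1345 + 1310 = - \frac{1345}{1187} + 1310 = \frac{1553625}{1187}$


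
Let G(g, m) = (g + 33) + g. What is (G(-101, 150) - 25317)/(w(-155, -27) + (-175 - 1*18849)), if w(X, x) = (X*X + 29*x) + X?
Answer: -25486/4063 ≈ -6.2727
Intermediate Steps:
w(X, x) = X + X² + 29*x (w(X, x) = (X² + 29*x) + X = X + X² + 29*x)
G(g, m) = 33 + 2*g (G(g, m) = (33 + g) + g = 33 + 2*g)
(G(-101, 150) - 25317)/(w(-155, -27) + (-175 - 1*18849)) = ((33 + 2*(-101)) - 25317)/((-155 + (-155)² + 29*(-27)) + (-175 - 1*18849)) = ((33 - 202) - 25317)/((-155 + 24025 - 783) + (-175 - 18849)) = (-169 - 25317)/(23087 - 19024) = -25486/4063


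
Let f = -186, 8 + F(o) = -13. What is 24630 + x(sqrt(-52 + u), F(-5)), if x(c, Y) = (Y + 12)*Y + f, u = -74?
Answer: 24633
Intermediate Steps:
F(o) = -21 (F(o) = -8 - 13 = -21)
x(c, Y) = -186 + Y*(12 + Y) (x(c, Y) = (Y + 12)*Y - 186 = (12 + Y)*Y - 186 = Y*(12 + Y) - 186 = -186 + Y*(12 + Y))
24630 + x(sqrt(-52 + u), F(-5)) = 24630 + (-186 + (-21)**2 + 12*(-21)) = 24630 + (-186 + 441 - 252) = 24630 + 3 = 24633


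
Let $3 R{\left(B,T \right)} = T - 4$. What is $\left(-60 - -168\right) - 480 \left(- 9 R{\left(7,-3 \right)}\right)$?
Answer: $-9972$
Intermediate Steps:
$R{\left(B,T \right)} = - \frac{4}{3} + \frac{T}{3}$ ($R{\left(B,T \right)} = \frac{T - 4}{3} = \frac{-4 + T}{3} = - \frac{4}{3} + \frac{T}{3}$)
$\left(-60 - -168\right) - 480 \left(- 9 R{\left(7,-3 \right)}\right) = \left(-60 - -168\right) - 480 \left(- 9 \left(- \frac{4}{3} + \frac{1}{3} \left(-3\right)\right)\right) = \left(-60 + 168\right) - 480 \left(- 9 \left(- \frac{4}{3} - 1\right)\right) = 108 - 480 \left(\left(-9\right) \left(- \frac{7}{3}\right)\right) = 108 - 10080 = -9972$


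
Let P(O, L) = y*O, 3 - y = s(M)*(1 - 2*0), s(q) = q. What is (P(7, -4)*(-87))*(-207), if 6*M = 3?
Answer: 630315/2 ≈ 3.1516e+5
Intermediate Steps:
M = ½ (M = (⅙)*3 = ½ ≈ 0.50000)
y = 5/2 (y = 3 - (1 - 2*0)/2 = 3 - (1 + 0)/2 = 3 - 1/2 = 3 - 1*½ = 3 - ½ = 5/2 ≈ 2.5000)
P(O, L) = 5*O/2
(P(7, -4)*(-87))*(-207) = (((5/2)*7)*(-87))*(-207) = ((35/2)*(-87))*(-207) = -3045/2*(-207) = 630315/2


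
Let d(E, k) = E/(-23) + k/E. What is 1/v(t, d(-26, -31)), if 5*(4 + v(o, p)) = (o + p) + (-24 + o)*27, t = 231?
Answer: 2990/3469789 ≈ 0.00086172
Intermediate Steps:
d(E, k) = -E/23 + k/E (d(E, k) = E*(-1/23) + k/E = -E/23 + k/E)
v(o, p) = -668/5 + p/5 + 28*o/5 (v(o, p) = -4 + ((o + p) + (-24 + o)*27)/5 = -4 + ((o + p) + (-648 + 27*o))/5 = -4 + (-648 + p + 28*o)/5 = -4 + (-648/5 + p/5 + 28*o/5) = -668/5 + p/5 + 28*o/5)
1/v(t, d(-26, -31)) = 1/(-668/5 + (-1/23*(-26) - 31/(-26))/5 + (28/5)*231) = 1/(-668/5 + (26/23 - 31*(-1/26))/5 + 6468/5) = 1/(-668/5 + (26/23 + 31/26)/5 + 6468/5) = 1/(-668/5 + (1/5)*(1389/598) + 6468/5) = 1/(-668/5 + 1389/2990 + 6468/5) = 1/(3469789/2990) = 2990/3469789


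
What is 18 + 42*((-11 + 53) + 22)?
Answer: 2706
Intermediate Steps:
18 + 42*((-11 + 53) + 22) = 18 + 42*(42 + 22) = 18 + 42*64 = 18 + 2688 = 2706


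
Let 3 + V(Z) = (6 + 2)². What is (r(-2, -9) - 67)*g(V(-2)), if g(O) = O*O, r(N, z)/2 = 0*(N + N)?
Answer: -249307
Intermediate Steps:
V(Z) = 61 (V(Z) = -3 + (6 + 2)² = -3 + 8² = -3 + 64 = 61)
r(N, z) = 0 (r(N, z) = 2*(0*(N + N)) = 2*(0*(2*N)) = 2*0 = 0)
g(O) = O²
(r(-2, -9) - 67)*g(V(-2)) = (0 - 67)*61² = -67*3721 = -249307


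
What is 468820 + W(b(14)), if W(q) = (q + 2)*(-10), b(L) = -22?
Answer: 469020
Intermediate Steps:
W(q) = -20 - 10*q (W(q) = (2 + q)*(-10) = -20 - 10*q)
468820 + W(b(14)) = 468820 + (-20 - 10*(-22)) = 468820 + (-20 + 220) = 468820 + 200 = 469020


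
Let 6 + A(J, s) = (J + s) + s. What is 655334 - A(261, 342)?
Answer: 654395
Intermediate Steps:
A(J, s) = -6 + J + 2*s (A(J, s) = -6 + ((J + s) + s) = -6 + (J + 2*s) = -6 + J + 2*s)
655334 - A(261, 342) = 655334 - (-6 + 261 + 2*342) = 655334 - (-6 + 261 + 684) = 655334 - 1*939 = 655334 - 939 = 654395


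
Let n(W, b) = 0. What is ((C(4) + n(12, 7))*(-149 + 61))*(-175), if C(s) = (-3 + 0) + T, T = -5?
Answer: -123200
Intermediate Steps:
C(s) = -8 (C(s) = (-3 + 0) - 5 = -3 - 5 = -8)
((C(4) + n(12, 7))*(-149 + 61))*(-175) = ((-8 + 0)*(-149 + 61))*(-175) = -8*(-88)*(-175) = 704*(-175) = -123200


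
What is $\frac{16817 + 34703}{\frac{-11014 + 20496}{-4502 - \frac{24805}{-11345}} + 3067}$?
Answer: $\frac{526023167040}{31292791501} \approx 16.81$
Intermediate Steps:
$\frac{16817 + 34703}{\frac{-11014 + 20496}{-4502 - \frac{24805}{-11345}} + 3067} = \frac{51520}{\frac{9482}{-4502 - - \frac{4961}{2269}} + 3067} = \frac{51520}{\frac{9482}{-4502 + \frac{4961}{2269}} + 3067} = \frac{51520}{\frac{9482}{- \frac{10210077}{2269}} + 3067} = \frac{51520}{9482 \left(- \frac{2269}{10210077}\right) + 3067} = \frac{51520}{- \frac{21514658}{10210077} + 3067} = \frac{51520}{\frac{31292791501}{10210077}} = 51520 \cdot \frac{10210077}{31292791501} = \frac{526023167040}{31292791501}$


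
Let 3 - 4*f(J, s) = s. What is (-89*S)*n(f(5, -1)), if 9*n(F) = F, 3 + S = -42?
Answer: 445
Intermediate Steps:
S = -45 (S = -3 - 42 = -45)
f(J, s) = ¾ - s/4
n(F) = F/9
(-89*S)*n(f(5, -1)) = (-89*(-45))*((¾ - ¼*(-1))/9) = 4005*((¾ + ¼)/9) = 4005*((⅑)*1) = 4005*(⅑) = 445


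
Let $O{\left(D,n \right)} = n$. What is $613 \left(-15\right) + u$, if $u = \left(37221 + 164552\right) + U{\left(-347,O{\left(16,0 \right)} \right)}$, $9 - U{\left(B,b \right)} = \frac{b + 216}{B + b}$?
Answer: $\frac{66827905}{347} \approx 1.9259 \cdot 10^{5}$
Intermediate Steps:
$U{\left(B,b \right)} = 9 - \frac{216 + b}{B + b}$ ($U{\left(B,b \right)} = 9 - \frac{b + 216}{B + b} = 9 - \frac{216 + b}{B + b}$)
$u = \frac{70018570}{347}$ ($u = \left(37221 + 164552\right) + \frac{-216 + 8 \cdot 0 + 9 \left(-347\right)}{-347 + 0} = 201773 + \frac{-216 + 0 - 3123}{-347} = 201773 - - \frac{3339}{347} = 201773 + \frac{3339}{347} = \frac{70018570}{347} \approx 2.0178 \cdot 10^{5}$)
$613 \left(-15\right) + u = 613 \left(-15\right) + \frac{70018570}{347} = -9195 + \frac{70018570}{347} = \frac{66827905}{347}$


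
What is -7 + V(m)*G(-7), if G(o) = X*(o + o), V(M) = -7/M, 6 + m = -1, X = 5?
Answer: -77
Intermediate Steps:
m = -7 (m = -6 - 1 = -7)
G(o) = 10*o (G(o) = 5*(o + o) = 5*(2*o) = 10*o)
-7 + V(m)*G(-7) = -7 + (-7/(-7))*(10*(-7)) = -7 - 7*(-⅐)*(-70) = -7 + 1*(-70) = -7 - 70 = -77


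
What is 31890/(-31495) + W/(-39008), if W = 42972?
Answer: -129868413/61427848 ≈ -2.1142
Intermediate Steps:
31890/(-31495) + W/(-39008) = 31890/(-31495) + 42972/(-39008) = 31890*(-1/31495) + 42972*(-1/39008) = -6378/6299 - 10743/9752 = -129868413/61427848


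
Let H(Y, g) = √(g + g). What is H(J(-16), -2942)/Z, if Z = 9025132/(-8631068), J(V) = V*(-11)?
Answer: -4315534*I*√1471/2256283 ≈ -73.358*I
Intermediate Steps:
J(V) = -11*V
H(Y, g) = √2*√g (H(Y, g) = √(2*g) = √2*√g)
Z = -2256283/2157767 (Z = 9025132*(-1/8631068) = -2256283/2157767 ≈ -1.0457)
H(J(-16), -2942)/Z = (√2*√(-2942))/(-2256283/2157767) = (√2*(I*√2942))*(-2157767/2256283) = (2*I*√1471)*(-2157767/2256283) = -4315534*I*√1471/2256283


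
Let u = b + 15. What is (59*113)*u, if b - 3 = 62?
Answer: 533360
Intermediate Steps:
b = 65 (b = 3 + 62 = 65)
u = 80 (u = 65 + 15 = 80)
(59*113)*u = (59*113)*80 = 6667*80 = 533360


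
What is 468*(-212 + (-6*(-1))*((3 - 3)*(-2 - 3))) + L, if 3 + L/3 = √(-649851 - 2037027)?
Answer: -99225 + 9*I*√298542 ≈ -99225.0 + 4917.5*I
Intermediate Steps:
L = -9 + 9*I*√298542 (L = -9 + 3*√(-649851 - 2037027) = -9 + 3*√(-2686878) = -9 + 3*(3*I*√298542) = -9 + 9*I*√298542 ≈ -9.0 + 4917.5*I)
468*(-212 + (-6*(-1))*((3 - 3)*(-2 - 3))) + L = 468*(-212 + (-6*(-1))*((3 - 3)*(-2 - 3))) + (-9 + 9*I*√298542) = 468*(-212 + 6*(0*(-5))) + (-9 + 9*I*√298542) = 468*(-212 + 6*0) + (-9 + 9*I*√298542) = 468*(-212 + 0) + (-9 + 9*I*√298542) = 468*(-212) + (-9 + 9*I*√298542) = -99216 + (-9 + 9*I*√298542) = -99225 + 9*I*√298542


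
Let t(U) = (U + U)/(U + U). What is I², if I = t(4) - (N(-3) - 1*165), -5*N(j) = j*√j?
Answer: 688873/25 - 996*I*√3/5 ≈ 27555.0 - 345.02*I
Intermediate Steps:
N(j) = -j^(3/2)/5 (N(j) = -j*√j/5 = -j^(3/2)/5)
t(U) = 1 (t(U) = (2*U)/((2*U)) = (2*U)*(1/(2*U)) = 1)
I = 166 - 3*I*√3/5 (I = 1 - (-(-3)*I*√3/5 - 1*165) = 1 - (-(-3)*I*√3/5 - 165) = 1 - (3*I*√3/5 - 165) = 1 - (-165 + 3*I*√3/5) = 1 + (165 - 3*I*√3/5) = 166 - 3*I*√3/5 ≈ 166.0 - 1.0392*I)
I² = (166 - 3*I*√3/5)²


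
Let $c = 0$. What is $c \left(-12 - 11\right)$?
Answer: $0$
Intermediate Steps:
$c \left(-12 - 11\right) = 0 \left(-12 - 11\right) = 0 \left(-23\right) = 0$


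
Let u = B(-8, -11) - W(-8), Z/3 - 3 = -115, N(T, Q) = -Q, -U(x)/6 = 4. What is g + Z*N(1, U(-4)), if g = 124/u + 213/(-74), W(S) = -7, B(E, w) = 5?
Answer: -1788553/222 ≈ -8056.5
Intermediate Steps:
U(x) = -24 (U(x) = -6*4 = -24)
Z = -336 (Z = 9 + 3*(-115) = 9 - 345 = -336)
u = 12 (u = 5 - 1*(-7) = 5 + 7 = 12)
g = 1655/222 (g = 124/12 + 213/(-74) = 124*(1/12) + 213*(-1/74) = 31/3 - 213/74 = 1655/222 ≈ 7.4550)
g + Z*N(1, U(-4)) = 1655/222 - (-336)*(-24) = 1655/222 - 336*24 = 1655/222 - 8064 = -1788553/222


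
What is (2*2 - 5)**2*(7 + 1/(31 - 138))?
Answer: 748/107 ≈ 6.9907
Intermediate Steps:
(2*2 - 5)**2*(7 + 1/(31 - 138)) = (4 - 5)**2*(7 + 1/(-107)) = (-1)**2*(7 - 1/107) = 1*(748/107) = 748/107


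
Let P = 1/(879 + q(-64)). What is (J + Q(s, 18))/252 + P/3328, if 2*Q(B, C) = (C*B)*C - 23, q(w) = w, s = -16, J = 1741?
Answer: -194947979/56958720 ≈ -3.4226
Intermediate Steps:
Q(B, C) = -23/2 + B*C²/2 (Q(B, C) = ((C*B)*C - 23)/2 = ((B*C)*C - 23)/2 = (B*C² - 23)/2 = (-23 + B*C²)/2 = -23/2 + B*C²/2)
P = 1/815 (P = 1/(879 - 64) = 1/815 ≈ 0.0012270)
(J + Q(s, 18))/252 + P/3328 = (1741 + (-23/2 + (½)*(-16)*18²))/252 + (1/815)/3328 = (1741 + (-23/2 + (½)*(-16)*324))*(1/252) + (1/815)*(1/3328) = (1741 + (-23/2 - 2592))*(1/252) + 1/2712320 = (1741 - 5207/2)*(1/252) + 1/2712320 = -1725/2*1/252 + 1/2712320 = -575/168 + 1/2712320 = -194947979/56958720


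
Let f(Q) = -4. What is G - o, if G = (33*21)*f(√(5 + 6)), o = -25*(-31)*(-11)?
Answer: 5753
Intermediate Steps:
o = -8525 (o = 775*(-11) = -8525)
G = -2772 (G = (33*21)*(-4) = 693*(-4) = -2772)
G - o = -2772 - 1*(-8525) = -2772 + 8525 = 5753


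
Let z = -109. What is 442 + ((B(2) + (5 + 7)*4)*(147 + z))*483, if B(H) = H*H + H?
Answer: 991558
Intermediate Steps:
B(H) = H + H² (B(H) = H² + H = H + H²)
442 + ((B(2) + (5 + 7)*4)*(147 + z))*483 = 442 + ((2*(1 + 2) + (5 + 7)*4)*(147 - 109))*483 = 442 + ((2*3 + 12*4)*38)*483 = 442 + ((6 + 48)*38)*483 = 442 + (54*38)*483 = 442 + 2052*483 = 442 + 991116 = 991558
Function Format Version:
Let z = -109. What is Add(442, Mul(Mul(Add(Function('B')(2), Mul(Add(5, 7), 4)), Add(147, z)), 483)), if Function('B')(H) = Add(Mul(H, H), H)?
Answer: 991558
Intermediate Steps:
Function('B')(H) = Add(H, Pow(H, 2)) (Function('B')(H) = Add(Pow(H, 2), H) = Add(H, Pow(H, 2)))
Add(442, Mul(Mul(Add(Function('B')(2), Mul(Add(5, 7), 4)), Add(147, z)), 483)) = Add(442, Mul(Mul(Add(Mul(2, Add(1, 2)), Mul(Add(5, 7), 4)), Add(147, -109)), 483)) = Add(442, Mul(Mul(Add(Mul(2, 3), Mul(12, 4)), 38), 483)) = Add(442, Mul(Mul(Add(6, 48), 38), 483)) = Add(442, Mul(Mul(54, 38), 483)) = Add(442, Mul(2052, 483)) = Add(442, 991116) = 991558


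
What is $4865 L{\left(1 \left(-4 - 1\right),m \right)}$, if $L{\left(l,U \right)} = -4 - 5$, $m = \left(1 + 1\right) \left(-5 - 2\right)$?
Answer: $-43785$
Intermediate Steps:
$m = -14$ ($m = 2 \left(-7\right) = -14$)
$L{\left(l,U \right)} = -9$ ($L{\left(l,U \right)} = -4 - 5 = -9$)
$4865 L{\left(1 \left(-4 - 1\right),m \right)} = 4865 \left(-9\right) = -43785$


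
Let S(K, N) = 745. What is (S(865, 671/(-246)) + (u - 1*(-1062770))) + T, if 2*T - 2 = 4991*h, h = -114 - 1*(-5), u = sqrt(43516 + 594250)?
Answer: 1583013/2 + sqrt(637766) ≈ 7.9231e+5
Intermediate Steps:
u = sqrt(637766) ≈ 798.60
h = -109 (h = -114 + 5 = -109)
T = -544017/2 (T = 1 + (4991*(-109))/2 = 1 + (1/2)*(-544019) = 1 - 544019/2 = -544017/2 ≈ -2.7201e+5)
(S(865, 671/(-246)) + (u - 1*(-1062770))) + T = (745 + (sqrt(637766) - 1*(-1062770))) - 544017/2 = (745 + (sqrt(637766) + 1062770)) - 544017/2 = (745 + (1062770 + sqrt(637766))) - 544017/2 = (1063515 + sqrt(637766)) - 544017/2 = 1583013/2 + sqrt(637766)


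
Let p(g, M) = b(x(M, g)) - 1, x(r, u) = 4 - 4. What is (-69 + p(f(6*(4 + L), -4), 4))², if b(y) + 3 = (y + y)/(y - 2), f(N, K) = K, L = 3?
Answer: 5329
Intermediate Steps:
x(r, u) = 0
b(y) = -3 + 2*y/(-2 + y) (b(y) = -3 + (y + y)/(y - 2) = -3 + (2*y)/(-2 + y) = -3 + 2*y/(-2 + y))
p(g, M) = -4 (p(g, M) = (6 - 1*0)/(-2 + 0) - 1 = (6 + 0)/(-2) - 1 = -½*6 - 1 = -3 - 1 = -4)
(-69 + p(f(6*(4 + L), -4), 4))² = (-69 - 4)² = (-73)² = 5329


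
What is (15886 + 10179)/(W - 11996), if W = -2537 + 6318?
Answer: -5213/1643 ≈ -3.1729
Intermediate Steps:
W = 3781
(15886 + 10179)/(W - 11996) = (15886 + 10179)/(3781 - 11996) = 26065/(-8215) = 26065*(-1/8215) = -5213/1643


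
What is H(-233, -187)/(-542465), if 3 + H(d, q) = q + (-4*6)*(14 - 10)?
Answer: 26/49315 ≈ 0.00052722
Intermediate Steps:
H(d, q) = -99 + q (H(d, q) = -3 + (q + (-4*6)*(14 - 10)) = -3 + (q - 24*4) = -3 + (q - 96) = -3 + (-96 + q) = -99 + q)
H(-233, -187)/(-542465) = (-99 - 187)/(-542465) = -286*(-1/542465) = 26/49315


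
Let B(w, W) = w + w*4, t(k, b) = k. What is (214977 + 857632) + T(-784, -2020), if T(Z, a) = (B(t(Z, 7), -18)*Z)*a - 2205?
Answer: -6206955196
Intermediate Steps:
B(w, W) = 5*w (B(w, W) = w + 4*w = 5*w)
T(Z, a) = -2205 + 5*a*Z² (T(Z, a) = ((5*Z)*Z)*a - 2205 = (5*Z²)*a - 2205 = 5*a*Z² - 2205 = -2205 + 5*a*Z²)
(214977 + 857632) + T(-784, -2020) = (214977 + 857632) + (-2205 + 5*(-2020)*(-784)²) = 1072609 + (-2205 + 5*(-2020)*614656) = 1072609 + (-2205 - 6208025600) = 1072609 - 6208027805 = -6206955196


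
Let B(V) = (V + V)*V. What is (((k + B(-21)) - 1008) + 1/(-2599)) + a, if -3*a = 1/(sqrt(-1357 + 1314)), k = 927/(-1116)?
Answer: -40874597/322276 + I*sqrt(43)/129 ≈ -126.83 + 0.050833*I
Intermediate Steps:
k = -103/124 (k = 927*(-1/1116) = -103/124 ≈ -0.83065)
B(V) = 2*V**2 (B(V) = (2*V)*V = 2*V**2)
a = I*sqrt(43)/129 (a = -1/(3*sqrt(-1357 + 1314)) = -(-I*sqrt(43)/43)/3 = -(-1)*I*sqrt(43)/129 = I*sqrt(43)/129 ≈ 0.050833*I)
(((k + B(-21)) - 1008) + 1/(-2599)) + a = (((-103/124 + 2*(-21)**2) - 1008) + 1/(-2599)) + I*sqrt(43)/129 = (((-103/124 + 2*441) - 1008) - 1/2599) + I*sqrt(43)/129 = (((-103/124 + 882) - 1008) - 1/2599) + I*sqrt(43)/129 = ((109265/124 - 1008) - 1/2599) + I*sqrt(43)/129 = (-15727/124 - 1/2599) + I*sqrt(43)/129 = -40874597/322276 + I*sqrt(43)/129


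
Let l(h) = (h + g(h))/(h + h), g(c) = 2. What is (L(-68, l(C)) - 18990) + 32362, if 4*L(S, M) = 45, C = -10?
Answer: 53533/4 ≈ 13383.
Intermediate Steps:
l(h) = (2 + h)/(2*h) (l(h) = (h + 2)/(h + h) = (2 + h)/((2*h)) = (2 + h)*(1/(2*h)) = (2 + h)/(2*h))
L(S, M) = 45/4 (L(S, M) = (¼)*45 = 45/4)
(L(-68, l(C)) - 18990) + 32362 = (45/4 - 18990) + 32362 = -75915/4 + 32362 = 53533/4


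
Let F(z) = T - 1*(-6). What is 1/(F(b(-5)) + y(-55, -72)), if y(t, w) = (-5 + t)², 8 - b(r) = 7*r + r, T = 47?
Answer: 1/3653 ≈ 0.00027375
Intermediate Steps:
b(r) = 8 - 8*r (b(r) = 8 - (7*r + r) = 8 - 8*r)
F(z) = 53 (F(z) = 47 - 1*(-6) = 47 + 6 = 53)
1/(F(b(-5)) + y(-55, -72)) = 1/(53 + (-5 - 55)²) = 1/(53 + (-60)²) = 1/(53 + 3600) = 1/3653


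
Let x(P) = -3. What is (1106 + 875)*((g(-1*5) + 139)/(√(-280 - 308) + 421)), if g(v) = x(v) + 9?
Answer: 120930145/177829 - 4021430*I*√3/177829 ≈ 680.04 - 39.169*I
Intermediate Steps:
g(v) = 6 (g(v) = -3 + 9 = 6)
(1106 + 875)*((g(-1*5) + 139)/(√(-280 - 308) + 421)) = (1106 + 875)*((6 + 139)/(√(-280 - 308) + 421)) = 1981*(145/(√(-588) + 421)) = 1981*(145/(14*I*√3 + 421)) = 1981*(145/(421 + 14*I*√3)) = 287245/(421 + 14*I*√3)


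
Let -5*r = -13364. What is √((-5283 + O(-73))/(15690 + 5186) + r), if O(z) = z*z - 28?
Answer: √7280164564630/52190 ≈ 51.699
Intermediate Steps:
r = 13364/5 (r = -⅕*(-13364) = 13364/5 ≈ 2672.8)
O(z) = -28 + z² (O(z) = z² - 28 = -28 + z²)
√((-5283 + O(-73))/(15690 + 5186) + r) = √((-5283 + (-28 + (-73)²))/(15690 + 5186) + 13364/5) = √((-5283 + (-28 + 5329))/20876 + 13364/5) = √((-5283 + 5301)*(1/20876) + 13364/5) = √(18*(1/20876) + 13364/5) = √(9/10438 + 13364/5) = √(139493477/52190) = √7280164564630/52190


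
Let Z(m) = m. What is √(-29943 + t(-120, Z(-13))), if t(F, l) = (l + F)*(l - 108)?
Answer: 5*I*√554 ≈ 117.69*I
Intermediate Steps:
t(F, l) = (-108 + l)*(F + l) (t(F, l) = (F + l)*(-108 + l) = (-108 + l)*(F + l))
√(-29943 + t(-120, Z(-13))) = √(-29943 + ((-13)² - 108*(-120) - 108*(-13) - 120*(-13))) = √(-29943 + (169 + 12960 + 1404 + 1560)) = √(-29943 + 16093) = √(-13850) = 5*I*√554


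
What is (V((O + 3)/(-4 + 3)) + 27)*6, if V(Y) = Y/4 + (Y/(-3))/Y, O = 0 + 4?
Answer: 299/2 ≈ 149.50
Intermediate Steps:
O = 4
V(Y) = -1/3 + Y/4 (V(Y) = Y*(1/4) + (Y*(-1/3))/Y = Y/4 + (-Y/3)/Y = Y/4 - 1/3 = -1/3 + Y/4)
(V((O + 3)/(-4 + 3)) + 27)*6 = ((-1/3 + ((4 + 3)/(-4 + 3))/4) + 27)*6 = ((-1/3 + (7/(-1))/4) + 27)*6 = ((-1/3 + (7*(-1))/4) + 27)*6 = ((-1/3 + (1/4)*(-7)) + 27)*6 = ((-1/3 - 7/4) + 27)*6 = (-25/12 + 27)*6 = (299/12)*6 = 299/2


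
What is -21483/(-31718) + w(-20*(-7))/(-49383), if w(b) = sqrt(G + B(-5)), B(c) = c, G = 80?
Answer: 21483/31718 - 5*sqrt(3)/49383 ≈ 0.67714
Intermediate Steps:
w(b) = 5*sqrt(3) (w(b) = sqrt(80 - 5) = sqrt(75) = 5*sqrt(3))
-21483/(-31718) + w(-20*(-7))/(-49383) = -21483/(-31718) + (5*sqrt(3))/(-49383) = -21483*(-1/31718) + (5*sqrt(3))*(-1/49383) = 21483/31718 - 5*sqrt(3)/49383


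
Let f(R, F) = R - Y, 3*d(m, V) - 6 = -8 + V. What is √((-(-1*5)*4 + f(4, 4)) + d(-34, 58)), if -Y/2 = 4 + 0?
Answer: 2*√114/3 ≈ 7.1180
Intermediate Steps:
d(m, V) = -⅔ + V/3 (d(m, V) = 2 + (-8 + V)/3 = 2 + (-8/3 + V/3) = -⅔ + V/3)
Y = -8 (Y = -2*(4 + 0) = -2*4 = -8)
f(R, F) = 8 + R (f(R, F) = R - 1*(-8) = R + 8 = 8 + R)
√((-(-1*5)*4 + f(4, 4)) + d(-34, 58)) = √((-(-1*5)*4 + (8 + 4)) + (-⅔ + (⅓)*58)) = √((-(-5)*4 + 12) + (-⅔ + 58/3)) = √((-1*(-20) + 12) + 56/3) = √((20 + 12) + 56/3) = √(32 + 56/3) = √(152/3) = 2*√114/3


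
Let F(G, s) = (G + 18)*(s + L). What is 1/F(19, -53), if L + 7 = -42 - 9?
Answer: -1/4107 ≈ -0.00024349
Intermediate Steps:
L = -58 (L = -7 + (-42 - 9) = -7 - 51 = -58)
F(G, s) = (-58 + s)*(18 + G) (F(G, s) = (G + 18)*(s - 58) = (18 + G)*(-58 + s) = (-58 + s)*(18 + G))
1/F(19, -53) = 1/(-1044 - 58*19 + 18*(-53) + 19*(-53)) = 1/(-1044 - 1102 - 954 - 1007) = 1/(-4107) = -1/4107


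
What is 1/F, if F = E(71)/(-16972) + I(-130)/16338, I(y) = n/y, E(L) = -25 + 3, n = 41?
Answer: 9011877420/11507707 ≈ 783.12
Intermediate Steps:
E(L) = -22
I(y) = 41/y
F = 11507707/9011877420 (F = -22/(-16972) + (41/(-130))/16338 = -22*(-1/16972) + (41*(-1/130))*(1/16338) = 11/8486 - 41/130*1/16338 = 11/8486 - 41/2123940 = 11507707/9011877420 ≈ 0.0012769)
1/F = 1/(11507707/9011877420) = 9011877420/11507707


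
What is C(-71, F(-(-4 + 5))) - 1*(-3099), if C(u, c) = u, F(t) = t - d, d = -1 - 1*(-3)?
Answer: 3028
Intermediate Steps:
d = 2 (d = -1 + 3 = 2)
F(t) = -2 + t (F(t) = t - 1*2 = t - 2 = -2 + t)
C(-71, F(-(-4 + 5))) - 1*(-3099) = -71 - 1*(-3099) = -71 + 3099 = 3028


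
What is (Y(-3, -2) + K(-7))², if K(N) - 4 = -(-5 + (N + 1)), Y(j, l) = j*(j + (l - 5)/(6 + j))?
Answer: 961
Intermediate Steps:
Y(j, l) = j*(j + (-5 + l)/(6 + j))
K(N) = 8 - N (K(N) = 4 - (-5 + (N + 1)) = 4 - (-5 + (1 + N)) = 4 - (-4 + N) = 4 + (4 - N) = 8 - N)
(Y(-3, -2) + K(-7))² = (-3*(-5 - 2 + (-3)² + 6*(-3))/(6 - 3) + (8 - 1*(-7)))² = (-3*(-5 - 2 + 9 - 18)/3 + (8 + 7))² = (-3*⅓*(-16) + 15)² = (16 + 15)² = 31² = 961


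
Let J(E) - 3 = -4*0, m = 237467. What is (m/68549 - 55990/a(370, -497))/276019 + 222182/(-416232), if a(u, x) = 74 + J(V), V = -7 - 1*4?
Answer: -14785803429899903/27564086994597972 ≈ -0.53642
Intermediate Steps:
V = -11 (V = -7 - 4 = -11)
J(E) = 3 (J(E) = 3 - 4*0 = 3 + 0 = 3)
a(u, x) = 77 (a(u, x) = 74 + 3 = 77)
(m/68549 - 55990/a(370, -497))/276019 + 222182/(-416232) = (237467/68549 - 55990/77)/276019 + 222182/(-416232) = (237467*(1/68549) - 55990*1/77)*(1/276019) + 222182*(-1/416232) = (237467/68549 - 5090/7)*(1/276019) - 111091/208116 = -347252141/479843*1/276019 - 111091/208116 = -347252141/132445785017 - 111091/208116 = -14785803429899903/27564086994597972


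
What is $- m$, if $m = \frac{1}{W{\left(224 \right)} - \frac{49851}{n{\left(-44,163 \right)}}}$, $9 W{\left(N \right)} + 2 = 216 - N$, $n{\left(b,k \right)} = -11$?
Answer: $- \frac{99}{448549} \approx -0.00022071$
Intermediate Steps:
$W{\left(N \right)} = \frac{214}{9} - \frac{N}{9}$ ($W{\left(N \right)} = - \frac{2}{9} + \frac{216 - N}{9} = - \frac{2}{9} - \left(-24 + \frac{N}{9}\right) = \frac{214}{9} - \frac{N}{9}$)
$m = \frac{99}{448549}$ ($m = \frac{1}{\left(\frac{214}{9} - \frac{224}{9}\right) - \frac{49851}{-11}} = \frac{1}{\left(\frac{214}{9} - \frac{224}{9}\right) - 49851 \left(- \frac{1}{11}\right)} = \frac{1}{- \frac{10}{9} - - \frac{49851}{11}} = \frac{1}{- \frac{10}{9} + \frac{49851}{11}} = \frac{1}{\frac{448549}{99}} = \frac{99}{448549} \approx 0.00022071$)
$- m = \left(-1\right) \frac{99}{448549} = - \frac{99}{448549}$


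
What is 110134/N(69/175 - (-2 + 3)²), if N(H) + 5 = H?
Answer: -19273450/981 ≈ -19647.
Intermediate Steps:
N(H) = -5 + H
110134/N(69/175 - (-2 + 3)²) = 110134/(-5 + (69/175 - (-2 + 3)²)) = 110134/(-5 + (69*(1/175) - 1*1²)) = 110134/(-5 + (69/175 - 1*1)) = 110134/(-5 + (69/175 - 1)) = 110134/(-5 - 106/175) = 110134/(-981/175) = 110134*(-175/981) = -19273450/981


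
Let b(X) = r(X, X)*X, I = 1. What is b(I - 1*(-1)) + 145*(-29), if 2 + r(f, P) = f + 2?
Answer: -4201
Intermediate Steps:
r(f, P) = f (r(f, P) = -2 + (f + 2) = -2 + (2 + f) = f)
b(X) = X² (b(X) = X*X = X²)
b(I - 1*(-1)) + 145*(-29) = (1 - 1*(-1))² + 145*(-29) = (1 + 1)² - 4205 = 2² - 4205 = 4 - 4205 = -4201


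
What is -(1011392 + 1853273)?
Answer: -2864665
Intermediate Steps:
-(1011392 + 1853273) = -1*2864665 = -2864665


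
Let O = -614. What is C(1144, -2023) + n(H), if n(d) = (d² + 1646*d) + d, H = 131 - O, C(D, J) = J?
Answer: 1780017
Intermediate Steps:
H = 745 (H = 131 - 1*(-614) = 131 + 614 = 745)
n(d) = d² + 1647*d
C(1144, -2023) + n(H) = -2023 + 745*(1647 + 745) = -2023 + 745*2392 = -2023 + 1782040 = 1780017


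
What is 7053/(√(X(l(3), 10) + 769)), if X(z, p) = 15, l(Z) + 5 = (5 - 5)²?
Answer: 7053/28 ≈ 251.89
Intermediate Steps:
l(Z) = -5 (l(Z) = -5 + (5 - 5)² = -5 + 0² = -5 + 0 = -5)
7053/(√(X(l(3), 10) + 769)) = 7053/(√(15 + 769)) = 7053/(√784) = 7053/28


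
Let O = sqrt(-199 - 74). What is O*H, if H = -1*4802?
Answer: -4802*I*sqrt(273) ≈ -79342.0*I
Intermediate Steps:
O = I*sqrt(273) (O = sqrt(-273) = I*sqrt(273) ≈ 16.523*I)
H = -4802
O*H = (I*sqrt(273))*(-4802) = -4802*I*sqrt(273)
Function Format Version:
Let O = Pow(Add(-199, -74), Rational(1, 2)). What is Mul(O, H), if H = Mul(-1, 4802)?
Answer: Mul(-4802, I, Pow(273, Rational(1, 2))) ≈ Mul(-79342., I)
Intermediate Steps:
O = Mul(I, Pow(273, Rational(1, 2))) (O = Pow(-273, Rational(1, 2)) = Mul(I, Pow(273, Rational(1, 2))) ≈ Mul(16.523, I))
H = -4802
Mul(O, H) = Mul(Mul(I, Pow(273, Rational(1, 2))), -4802) = Mul(-4802, I, Pow(273, Rational(1, 2)))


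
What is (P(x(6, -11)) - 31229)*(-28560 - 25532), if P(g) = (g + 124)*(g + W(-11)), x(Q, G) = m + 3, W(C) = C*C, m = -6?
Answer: 916913492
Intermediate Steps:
W(C) = C²
x(Q, G) = -3 (x(Q, G) = -6 + 3 = -3)
P(g) = (121 + g)*(124 + g) (P(g) = (g + 124)*(g + (-11)²) = (124 + g)*(g + 121) = (124 + g)*(121 + g) = (121 + g)*(124 + g))
(P(x(6, -11)) - 31229)*(-28560 - 25532) = ((15004 + (-3)² + 245*(-3)) - 31229)*(-28560 - 25532) = ((15004 + 9 - 735) - 31229)*(-54092) = (14278 - 31229)*(-54092) = -16951*(-54092) = 916913492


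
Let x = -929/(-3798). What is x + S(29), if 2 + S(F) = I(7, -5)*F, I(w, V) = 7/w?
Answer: 103475/3798 ≈ 27.245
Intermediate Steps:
x = 929/3798 (x = -929*(-1/3798) = 929/3798 ≈ 0.24460)
S(F) = -2 + F (S(F) = -2 + (7/7)*F = -2 + (7*(1/7))*F = -2 + 1*F = -2 + F)
x + S(29) = 929/3798 + (-2 + 29) = 929/3798 + 27 = 103475/3798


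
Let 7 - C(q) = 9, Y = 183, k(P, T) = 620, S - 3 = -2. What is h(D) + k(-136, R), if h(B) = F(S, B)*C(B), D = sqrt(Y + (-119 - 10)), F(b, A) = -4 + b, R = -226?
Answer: 626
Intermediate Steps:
S = 1 (S = 3 - 2 = 1)
C(q) = -2 (C(q) = 7 - 1*9 = 7 - 9 = -2)
D = 3*sqrt(6) (D = sqrt(183 + (-119 - 10)) = sqrt(183 - 129) = sqrt(54) = 3*sqrt(6) ≈ 7.3485)
h(B) = 6 (h(B) = (-4 + 1)*(-2) = -3*(-2) = 6)
h(D) + k(-136, R) = 6 + 620 = 626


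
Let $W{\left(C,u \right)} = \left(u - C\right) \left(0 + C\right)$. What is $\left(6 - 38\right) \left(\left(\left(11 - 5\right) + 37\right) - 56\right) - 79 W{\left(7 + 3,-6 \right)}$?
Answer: $13056$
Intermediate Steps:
$W{\left(C,u \right)} = C \left(u - C\right)$ ($W{\left(C,u \right)} = \left(u - C\right) C = C \left(u - C\right)$)
$\left(6 - 38\right) \left(\left(\left(11 - 5\right) + 37\right) - 56\right) - 79 W{\left(7 + 3,-6 \right)} = \left(6 - 38\right) \left(\left(\left(11 - 5\right) + 37\right) - 56\right) - 79 \left(7 + 3\right) \left(-6 - \left(7 + 3\right)\right) = - 32 \left(\left(\left(11 - 5\right) + 37\right) - 56\right) - 79 \cdot 10 \left(-6 - 10\right) = - 32 \left(\left(6 + 37\right) - 56\right) - 79 \cdot 10 \left(-6 - 10\right) = - 32 \left(43 - 56\right) - 79 \cdot 10 \left(-16\right) = \left(-32\right) \left(-13\right) - -12640 = 416 + 12640 = 13056$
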